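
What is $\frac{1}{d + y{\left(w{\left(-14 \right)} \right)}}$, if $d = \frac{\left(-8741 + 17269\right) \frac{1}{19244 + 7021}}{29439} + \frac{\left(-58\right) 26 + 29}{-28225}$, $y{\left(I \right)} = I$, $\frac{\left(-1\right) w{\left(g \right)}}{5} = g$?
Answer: $\frac{4364800566075}{305764804861903} \approx 0.014275$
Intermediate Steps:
$w{\left(g \right)} = - 5 g$
$d = \frac{228765236653}{4364800566075}$ ($d = \frac{8528}{26265} \cdot \frac{1}{29439} + \left(-1508 + 29\right) \left(- \frac{1}{28225}\right) = 8528 \cdot \frac{1}{26265} \cdot \frac{1}{29439} - - \frac{1479}{28225} = \frac{8528}{26265} \cdot \frac{1}{29439} + \frac{1479}{28225} = \frac{8528}{773215335} + \frac{1479}{28225} = \frac{228765236653}{4364800566075} \approx 0.052411$)
$\frac{1}{d + y{\left(w{\left(-14 \right)} \right)}} = \frac{1}{\frac{228765236653}{4364800566075} - -70} = \frac{1}{\frac{228765236653}{4364800566075} + 70} = \frac{1}{\frac{305764804861903}{4364800566075}} = \frac{4364800566075}{305764804861903}$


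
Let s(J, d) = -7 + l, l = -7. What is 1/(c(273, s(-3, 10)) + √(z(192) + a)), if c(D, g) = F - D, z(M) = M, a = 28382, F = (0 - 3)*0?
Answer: -3/505 - √28574/45955 ≈ -0.0096189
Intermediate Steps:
F = 0 (F = -3*0 = 0)
s(J, d) = -14 (s(J, d) = -7 - 7 = -14)
c(D, g) = -D (c(D, g) = 0 - D = -D)
1/(c(273, s(-3, 10)) + √(z(192) + a)) = 1/(-1*273 + √(192 + 28382)) = 1/(-273 + √28574)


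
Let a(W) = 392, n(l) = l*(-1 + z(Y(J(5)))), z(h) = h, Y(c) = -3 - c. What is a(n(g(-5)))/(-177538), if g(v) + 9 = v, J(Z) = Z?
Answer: -196/88769 ≈ -0.0022080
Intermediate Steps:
g(v) = -9 + v
n(l) = -9*l (n(l) = l*(-1 + (-3 - 1*5)) = l*(-1 + (-3 - 5)) = l*(-1 - 8) = l*(-9) = -9*l)
a(n(g(-5)))/(-177538) = 392/(-177538) = 392*(-1/177538) = -196/88769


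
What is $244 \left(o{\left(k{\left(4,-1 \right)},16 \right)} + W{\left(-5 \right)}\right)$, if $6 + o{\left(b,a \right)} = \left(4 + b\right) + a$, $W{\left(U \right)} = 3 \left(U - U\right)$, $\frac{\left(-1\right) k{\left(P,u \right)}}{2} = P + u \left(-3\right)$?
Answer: $0$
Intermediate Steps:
$k{\left(P,u \right)} = - 2 P + 6 u$ ($k{\left(P,u \right)} = - 2 \left(P + u \left(-3\right)\right) = - 2 \left(P - 3 u\right) = - 2 P + 6 u$)
$W{\left(U \right)} = 0$ ($W{\left(U \right)} = 3 \cdot 0 = 0$)
$o{\left(b,a \right)} = -2 + a + b$ ($o{\left(b,a \right)} = -6 + \left(\left(4 + b\right) + a\right) = -6 + \left(4 + a + b\right) = -2 + a + b$)
$244 \left(o{\left(k{\left(4,-1 \right)},16 \right)} + W{\left(-5 \right)}\right) = 244 \left(\left(-2 + 16 + \left(\left(-2\right) 4 + 6 \left(-1\right)\right)\right) + 0\right) = 244 \left(\left(-2 + 16 - 14\right) + 0\right) = 244 \left(0 + 0\right) = 244 \cdot 0 = 0$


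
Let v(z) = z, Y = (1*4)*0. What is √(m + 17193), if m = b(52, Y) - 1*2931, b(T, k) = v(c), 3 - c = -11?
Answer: 2*√3569 ≈ 119.48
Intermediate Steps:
c = 14 (c = 3 - 1*(-11) = 3 + 11 = 14)
Y = 0 (Y = 4*0 = 0)
b(T, k) = 14
m = -2917 (m = 14 - 1*2931 = 14 - 2931 = -2917)
√(m + 17193) = √(-2917 + 17193) = √14276 = 2*√3569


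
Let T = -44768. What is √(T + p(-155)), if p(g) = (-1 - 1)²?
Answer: 38*I*√31 ≈ 211.57*I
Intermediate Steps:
p(g) = 4 (p(g) = (-2)² = 4)
√(T + p(-155)) = √(-44768 + 4) = √(-44764) = 38*I*√31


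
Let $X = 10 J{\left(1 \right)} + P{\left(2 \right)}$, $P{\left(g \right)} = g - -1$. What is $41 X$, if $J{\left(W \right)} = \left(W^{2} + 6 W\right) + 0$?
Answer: $2993$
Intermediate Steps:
$J{\left(W \right)} = W^{2} + 6 W$
$P{\left(g \right)} = 1 + g$ ($P{\left(g \right)} = g + 1 = 1 + g$)
$X = 73$ ($X = 10 \cdot 1 \left(6 + 1\right) + \left(1 + 2\right) = 10 \cdot 1 \cdot 7 + 3 = 10 \cdot 7 + 3 = 70 + 3 = 73$)
$41 X = 41 \cdot 73 = 2993$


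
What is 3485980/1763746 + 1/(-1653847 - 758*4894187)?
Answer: 14114639388554611777/7141360180783365855 ≈ 1.9765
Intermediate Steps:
3485980/1763746 + 1/(-1653847 - 758*4894187) = 3485980*(1/1763746) + (1/4894187)/(-1654605) = 1742990/881873 - 1/1654605*1/4894187 = 1742990/881873 - 1/8097946281135 = 14114639388554611777/7141360180783365855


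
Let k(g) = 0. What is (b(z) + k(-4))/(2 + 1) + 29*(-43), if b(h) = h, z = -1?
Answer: -3742/3 ≈ -1247.3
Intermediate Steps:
(b(z) + k(-4))/(2 + 1) + 29*(-43) = (-1 + 0)/(2 + 1) + 29*(-43) = -1/3 - 1247 = -1*⅓ - 1247 = -⅓ - 1247 = -3742/3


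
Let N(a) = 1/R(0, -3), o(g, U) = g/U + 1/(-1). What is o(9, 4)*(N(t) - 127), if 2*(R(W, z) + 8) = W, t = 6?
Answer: -5085/32 ≈ -158.91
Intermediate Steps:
R(W, z) = -8 + W/2
o(g, U) = -1 + g/U (o(g, U) = g/U + 1*(-1) = g/U - 1 = -1 + g/U)
N(a) = -1/8 (N(a) = 1/(-8 + (1/2)*0) = 1/(-8 + 0) = 1/(-8) = -1/8)
o(9, 4)*(N(t) - 127) = ((9 - 1*4)/4)*(-1/8 - 127) = ((9 - 4)/4)*(-1017/8) = ((1/4)*5)*(-1017/8) = (5/4)*(-1017/8) = -5085/32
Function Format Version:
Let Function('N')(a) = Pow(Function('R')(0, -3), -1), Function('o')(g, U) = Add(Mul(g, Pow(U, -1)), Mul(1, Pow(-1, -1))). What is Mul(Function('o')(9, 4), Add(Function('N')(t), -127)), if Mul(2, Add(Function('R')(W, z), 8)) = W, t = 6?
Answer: Rational(-5085, 32) ≈ -158.91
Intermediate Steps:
Function('R')(W, z) = Add(-8, Mul(Rational(1, 2), W))
Function('o')(g, U) = Add(-1, Mul(g, Pow(U, -1))) (Function('o')(g, U) = Add(Mul(g, Pow(U, -1)), Mul(1, -1)) = Add(Mul(g, Pow(U, -1)), -1) = Add(-1, Mul(g, Pow(U, -1))))
Function('N')(a) = Rational(-1, 8) (Function('N')(a) = Pow(Add(-8, Mul(Rational(1, 2), 0)), -1) = Pow(Add(-8, 0), -1) = Pow(-8, -1) = Rational(-1, 8))
Mul(Function('o')(9, 4), Add(Function('N')(t), -127)) = Mul(Mul(Pow(4, -1), Add(9, Mul(-1, 4))), Add(Rational(-1, 8), -127)) = Mul(Mul(Rational(1, 4), Add(9, -4)), Rational(-1017, 8)) = Mul(Mul(Rational(1, 4), 5), Rational(-1017, 8)) = Mul(Rational(5, 4), Rational(-1017, 8)) = Rational(-5085, 32)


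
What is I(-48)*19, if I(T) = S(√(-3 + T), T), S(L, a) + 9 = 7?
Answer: -38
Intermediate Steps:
S(L, a) = -2 (S(L, a) = -9 + 7 = -2)
I(T) = -2
I(-48)*19 = -2*19 = -38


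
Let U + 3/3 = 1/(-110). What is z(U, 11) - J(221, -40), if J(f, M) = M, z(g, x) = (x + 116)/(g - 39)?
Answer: 162070/4401 ≈ 36.826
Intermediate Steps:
U = -111/110 (U = -1 + 1/(-110) = -1 - 1/110 = -111/110 ≈ -1.0091)
z(g, x) = (116 + x)/(-39 + g)
z(U, 11) - J(221, -40) = (116 + 11)/(-39 - 111/110) - 1*(-40) = 127/(-4401/110) + 40 = -110/4401*127 + 40 = -13970/4401 + 40 = 162070/4401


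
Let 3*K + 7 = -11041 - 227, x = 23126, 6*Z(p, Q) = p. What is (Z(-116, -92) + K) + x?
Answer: 58045/3 ≈ 19348.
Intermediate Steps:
Z(p, Q) = p/6
K = -11275/3 (K = -7/3 + (-11041 - 227)/3 = -7/3 + (⅓)*(-11268) = -7/3 - 3756 = -11275/3 ≈ -3758.3)
(Z(-116, -92) + K) + x = ((⅙)*(-116) - 11275/3) + 23126 = (-58/3 - 11275/3) + 23126 = -11333/3 + 23126 = 58045/3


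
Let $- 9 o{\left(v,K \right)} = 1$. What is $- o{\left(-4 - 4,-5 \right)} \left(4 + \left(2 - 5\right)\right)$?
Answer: $\frac{1}{9} \approx 0.11111$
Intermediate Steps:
$o{\left(v,K \right)} = - \frac{1}{9}$ ($o{\left(v,K \right)} = \left(- \frac{1}{9}\right) 1 = - \frac{1}{9}$)
$- o{\left(-4 - 4,-5 \right)} \left(4 + \left(2 - 5\right)\right) = - \frac{\left(-1\right) \left(4 + \left(2 - 5\right)\right)}{9} = - \frac{\left(-1\right) \left(4 - 3\right)}{9} = - \frac{\left(-1\right) 1}{9} = \left(-1\right) \left(- \frac{1}{9}\right) = \frac{1}{9}$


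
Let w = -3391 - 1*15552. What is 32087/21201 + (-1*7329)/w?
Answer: 763206170/401610543 ≈ 1.9004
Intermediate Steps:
w = -18943 (w = -3391 - 15552 = -18943)
32087/21201 + (-1*7329)/w = 32087/21201 - 1*7329/(-18943) = 32087*(1/21201) - 7329*(-1/18943) = 32087/21201 + 7329/18943 = 763206170/401610543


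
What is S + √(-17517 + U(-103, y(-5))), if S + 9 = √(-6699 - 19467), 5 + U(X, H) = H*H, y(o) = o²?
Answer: -9 + I*√16897 + 7*I*√534 ≈ -9.0 + 291.75*I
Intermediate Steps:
U(X, H) = -5 + H² (U(X, H) = -5 + H*H = -5 + H²)
S = -9 + 7*I*√534 (S = -9 + √(-6699 - 19467) = -9 + √(-26166) = -9 + 7*I*√534 ≈ -9.0 + 161.76*I)
S + √(-17517 + U(-103, y(-5))) = (-9 + 7*I*√534) + √(-17517 + (-5 + ((-5)²)²)) = (-9 + 7*I*√534) + √(-17517 + (-5 + 25²)) = (-9 + 7*I*√534) + √(-17517 + (-5 + 625)) = (-9 + 7*I*√534) + √(-17517 + 620) = (-9 + 7*I*√534) + √(-16897) = (-9 + 7*I*√534) + I*√16897 = -9 + I*√16897 + 7*I*√534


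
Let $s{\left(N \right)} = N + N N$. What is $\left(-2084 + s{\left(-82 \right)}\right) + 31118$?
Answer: $35676$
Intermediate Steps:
$s{\left(N \right)} = N + N^{2}$
$\left(-2084 + s{\left(-82 \right)}\right) + 31118 = \left(-2084 - 82 \left(1 - 82\right)\right) + 31118 = \left(-2084 - -6642\right) + 31118 = \left(-2084 + 6642\right) + 31118 = 4558 + 31118 = 35676$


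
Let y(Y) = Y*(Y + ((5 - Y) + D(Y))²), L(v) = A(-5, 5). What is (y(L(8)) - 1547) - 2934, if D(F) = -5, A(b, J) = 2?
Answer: -4469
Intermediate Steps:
L(v) = 2
y(Y) = Y*(Y + Y²) (y(Y) = Y*(Y + ((5 - Y) - 5)²) = Y*(Y + (-Y)²) = Y*(Y + Y²))
(y(L(8)) - 1547) - 2934 = (2²*(1 + 2) - 1547) - 2934 = (4*3 - 1547) - 2934 = (12 - 1547) - 2934 = -1535 - 2934 = -4469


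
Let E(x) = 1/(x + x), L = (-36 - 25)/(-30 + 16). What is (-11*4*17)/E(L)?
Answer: -45628/7 ≈ -6518.3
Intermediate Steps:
L = 61/14 (L = -61/(-14) = -61*(-1/14) = 61/14 ≈ 4.3571)
E(x) = 1/(2*x)
(-11*4*17)/E(L) = (-11*4*17)/((1/(2*(61/14)))) = (-44*17)/(((½)*(14/61))) = -748/7/61 = -748*61/7 = -45628/7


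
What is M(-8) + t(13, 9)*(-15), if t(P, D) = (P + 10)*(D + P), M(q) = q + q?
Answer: -7606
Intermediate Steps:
M(q) = 2*q
t(P, D) = (10 + P)*(D + P)
M(-8) + t(13, 9)*(-15) = 2*(-8) + (13² + 10*9 + 10*13 + 9*13)*(-15) = -16 + (169 + 90 + 130 + 117)*(-15) = -16 + 506*(-15) = -16 - 7590 = -7606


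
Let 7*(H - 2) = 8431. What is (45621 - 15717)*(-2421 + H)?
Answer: -36320544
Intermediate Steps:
H = 8445/7 (H = 2 + (1/7)*8431 = 2 + 8431/7 = 8445/7 ≈ 1206.4)
(45621 - 15717)*(-2421 + H) = (45621 - 15717)*(-2421 + 8445/7) = 29904*(-8502/7) = -36320544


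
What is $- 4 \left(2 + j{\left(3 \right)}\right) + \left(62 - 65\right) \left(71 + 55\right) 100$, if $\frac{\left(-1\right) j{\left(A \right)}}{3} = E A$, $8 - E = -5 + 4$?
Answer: $-37484$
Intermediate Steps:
$E = 9$ ($E = 8 - \left(-5 + 4\right) = 8 - -1 = 8 + 1 = 9$)
$j{\left(A \right)} = - 27 A$ ($j{\left(A \right)} = - 3 \cdot 9 A = - 27 A$)
$- 4 \left(2 + j{\left(3 \right)}\right) + \left(62 - 65\right) \left(71 + 55\right) 100 = - 4 \left(2 - 81\right) + \left(62 - 65\right) \left(71 + 55\right) 100 = - 4 \left(2 - 81\right) + \left(-3\right) 126 \cdot 100 = \left(-4\right) \left(-79\right) - 37800 = 316 - 37800 = -37484$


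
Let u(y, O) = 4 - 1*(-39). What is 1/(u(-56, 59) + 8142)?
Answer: 1/8185 ≈ 0.00012217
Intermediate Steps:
u(y, O) = 43 (u(y, O) = 4 + 39 = 43)
1/(u(-56, 59) + 8142) = 1/(43 + 8142) = 1/8185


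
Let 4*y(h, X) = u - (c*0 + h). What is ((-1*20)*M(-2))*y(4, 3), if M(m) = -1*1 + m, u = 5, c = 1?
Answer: 15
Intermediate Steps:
y(h, X) = 5/4 - h/4 (y(h, X) = (5 - (1*0 + h))/4 = (5 - (0 + h))/4 = (5 - h)/4 = 5/4 - h/4)
M(m) = -1 + m
((-1*20)*M(-2))*y(4, 3) = ((-1*20)*(-1 - 2))*(5/4 - ¼*4) = (-20*(-3))*(5/4 - 1) = 60*(¼) = 15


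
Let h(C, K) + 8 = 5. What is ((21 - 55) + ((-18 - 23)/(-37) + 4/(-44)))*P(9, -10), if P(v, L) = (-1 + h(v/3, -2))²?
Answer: -214784/407 ≈ -527.72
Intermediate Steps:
h(C, K) = -3 (h(C, K) = -8 + 5 = -3)
P(v, L) = 16 (P(v, L) = (-1 - 3)² = (-4)² = 16)
((21 - 55) + ((-18 - 23)/(-37) + 4/(-44)))*P(9, -10) = ((21 - 55) + ((-18 - 23)/(-37) + 4/(-44)))*16 = (-34 + (-41*(-1/37) + 4*(-1/44)))*16 = (-34 + (41/37 - 1/11))*16 = (-34 + 414/407)*16 = -13424/407*16 = -214784/407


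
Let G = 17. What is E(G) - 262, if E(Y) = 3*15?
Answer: -217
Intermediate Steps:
E(Y) = 45
E(G) - 262 = 45 - 262 = -217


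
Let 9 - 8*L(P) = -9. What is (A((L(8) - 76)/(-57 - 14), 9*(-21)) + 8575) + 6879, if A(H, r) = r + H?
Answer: 4335555/284 ≈ 15266.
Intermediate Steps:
L(P) = 9/4 (L(P) = 9/8 - ⅛*(-9) = 9/8 + 9/8 = 9/4)
A(H, r) = H + r
(A((L(8) - 76)/(-57 - 14), 9*(-21)) + 8575) + 6879 = (((9/4 - 76)/(-57 - 14) + 9*(-21)) + 8575) + 6879 = ((-295/4/(-71) - 189) + 8575) + 6879 = ((-295/4*(-1/71) - 189) + 8575) + 6879 = ((295/284 - 189) + 8575) + 6879 = (-53381/284 + 8575) + 6879 = 2381919/284 + 6879 = 4335555/284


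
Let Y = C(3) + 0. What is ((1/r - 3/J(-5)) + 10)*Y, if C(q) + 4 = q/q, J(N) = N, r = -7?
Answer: -1098/35 ≈ -31.371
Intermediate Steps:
C(q) = -3 (C(q) = -4 + q/q = -4 + 1 = -3)
Y = -3 (Y = -3 + 0 = -3)
((1/r - 3/J(-5)) + 10)*Y = ((1/(-7) - 3/(-5)) + 10)*(-3) = ((1*(-1/7) - 3*(-1/5)) + 10)*(-3) = ((-1/7 + 3/5) + 10)*(-3) = (16/35 + 10)*(-3) = (366/35)*(-3) = -1098/35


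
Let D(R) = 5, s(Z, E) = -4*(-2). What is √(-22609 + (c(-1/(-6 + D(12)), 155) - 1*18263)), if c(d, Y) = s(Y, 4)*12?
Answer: 2*I*√10194 ≈ 201.93*I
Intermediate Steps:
s(Z, E) = 8
c(d, Y) = 96 (c(d, Y) = 8*12 = 96)
√(-22609 + (c(-1/(-6 + D(12)), 155) - 1*18263)) = √(-22609 + (96 - 1*18263)) = √(-22609 + (96 - 18263)) = √(-22609 - 18167) = √(-40776) = 2*I*√10194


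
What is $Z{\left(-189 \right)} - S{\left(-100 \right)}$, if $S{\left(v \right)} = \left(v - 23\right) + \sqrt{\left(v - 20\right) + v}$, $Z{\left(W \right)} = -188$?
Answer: $-65 - 2 i \sqrt{55} \approx -65.0 - 14.832 i$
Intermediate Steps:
$S{\left(v \right)} = -23 + v + \sqrt{-20 + 2 v}$ ($S{\left(v \right)} = \left(-23 + v\right) + \sqrt{\left(v - 20\right) + v} = \left(-23 + v\right) + \sqrt{\left(-20 + v\right) + v} = \left(-23 + v\right) + \sqrt{-20 + 2 v} = -23 + v + \sqrt{-20 + 2 v}$)
$Z{\left(-189 \right)} - S{\left(-100 \right)} = -188 - \left(-23 - 100 + \sqrt{-20 + 2 \left(-100\right)}\right) = -188 - \left(-23 - 100 + \sqrt{-20 - 200}\right) = -188 - \left(-23 - 100 + \sqrt{-220}\right) = -188 - \left(-23 - 100 + 2 i \sqrt{55}\right) = -188 - \left(-123 + 2 i \sqrt{55}\right) = -188 + \left(123 - 2 i \sqrt{55}\right) = -65 - 2 i \sqrt{55}$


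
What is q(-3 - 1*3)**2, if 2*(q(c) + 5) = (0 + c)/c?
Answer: 81/4 ≈ 20.250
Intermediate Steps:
q(c) = -9/2 (q(c) = -5 + ((0 + c)/c)/2 = -5 + (c/c)/2 = -5 + (1/2)*1 = -5 + 1/2 = -9/2)
q(-3 - 1*3)**2 = (-9/2)**2 = 81/4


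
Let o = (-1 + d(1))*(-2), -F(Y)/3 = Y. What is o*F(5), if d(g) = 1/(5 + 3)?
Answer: -105/4 ≈ -26.250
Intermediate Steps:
d(g) = 1/8
F(Y) = -3*Y
o = 7/4 (o = (-1 + 1/8)*(-2) = -7/8*(-2) = 7/4 ≈ 1.7500)
o*F(5) = 7*(-3*5)/4 = (7/4)*(-15) = -105/4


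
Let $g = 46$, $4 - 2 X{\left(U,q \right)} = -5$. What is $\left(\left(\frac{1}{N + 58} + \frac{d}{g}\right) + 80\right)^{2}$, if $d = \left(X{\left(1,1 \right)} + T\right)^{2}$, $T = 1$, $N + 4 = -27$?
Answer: $\frac{160713593881}{24681024} \approx 6511.6$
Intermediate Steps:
$N = -31$ ($N = -4 - 27 = -31$)
$X{\left(U,q \right)} = \frac{9}{2}$ ($X{\left(U,q \right)} = 2 - - \frac{5}{2} = 2 + \frac{5}{2} = \frac{9}{2}$)
$d = \frac{121}{4}$ ($d = \left(\frac{9}{2} + 1\right)^{2} = \left(\frac{11}{2}\right)^{2} = \frac{121}{4} \approx 30.25$)
$\left(\left(\frac{1}{N + 58} + \frac{d}{g}\right) + 80\right)^{2} = \left(\left(\frac{1}{-31 + 58} + \frac{121}{4 \cdot 46}\right) + 80\right)^{2} = \left(\left(\frac{1}{27} + \frac{121}{4} \cdot \frac{1}{46}\right) + 80\right)^{2} = \left(\left(\frac{1}{27} + \frac{121}{184}\right) + 80\right)^{2} = \left(\frac{3451}{4968} + 80\right)^{2} = \left(\frac{400891}{4968}\right)^{2} = \frac{160713593881}{24681024}$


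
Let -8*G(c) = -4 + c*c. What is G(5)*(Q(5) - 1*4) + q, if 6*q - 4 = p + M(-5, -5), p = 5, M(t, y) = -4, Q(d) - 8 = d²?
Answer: -1807/24 ≈ -75.292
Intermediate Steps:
Q(d) = 8 + d²
G(c) = ½ - c²/8 (G(c) = -(-4 + c*c)/8 = -(-4 + c²)/8 = ½ - c²/8)
q = ⅚ (q = ⅔ + (5 - 4)/6 = ⅔ + (⅙)*1 = ⅔ + ⅙ = ⅚ ≈ 0.83333)
G(5)*(Q(5) - 1*4) + q = (½ - ⅛*5²)*((8 + 5²) - 1*4) + ⅚ = (½ - ⅛*25)*((8 + 25) - 4) + ⅚ = (½ - 25/8)*(33 - 4) + ⅚ = -21/8*29 + ⅚ = -609/8 + ⅚ = -1807/24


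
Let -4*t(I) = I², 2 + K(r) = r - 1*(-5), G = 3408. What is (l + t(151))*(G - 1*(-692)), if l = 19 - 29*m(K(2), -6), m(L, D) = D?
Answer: -22579725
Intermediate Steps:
K(r) = 3 + r (K(r) = -2 + (r - 1*(-5)) = -2 + (r + 5) = -2 + (5 + r) = 3 + r)
t(I) = -I²/4
l = 193 (l = 19 - 29*(-6) = 19 + 174 = 193)
(l + t(151))*(G - 1*(-692)) = (193 - ¼*151²)*(3408 - 1*(-692)) = (193 - ¼*22801)*(3408 + 692) = (193 - 22801/4)*4100 = -22029/4*4100 = -22579725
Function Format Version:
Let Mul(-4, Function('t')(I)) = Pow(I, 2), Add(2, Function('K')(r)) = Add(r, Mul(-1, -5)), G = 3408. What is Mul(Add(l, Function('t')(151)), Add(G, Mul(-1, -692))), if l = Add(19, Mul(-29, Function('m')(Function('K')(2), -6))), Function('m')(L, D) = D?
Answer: -22579725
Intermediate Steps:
Function('K')(r) = Add(3, r) (Function('K')(r) = Add(-2, Add(r, Mul(-1, -5))) = Add(-2, Add(r, 5)) = Add(-2, Add(5, r)) = Add(3, r))
Function('t')(I) = Mul(Rational(-1, 4), Pow(I, 2))
l = 193 (l = Add(19, Mul(-29, -6)) = Add(19, 174) = 193)
Mul(Add(l, Function('t')(151)), Add(G, Mul(-1, -692))) = Mul(Add(193, Mul(Rational(-1, 4), Pow(151, 2))), Add(3408, Mul(-1, -692))) = Mul(Add(193, Mul(Rational(-1, 4), 22801)), Add(3408, 692)) = Mul(Add(193, Rational(-22801, 4)), 4100) = Mul(Rational(-22029, 4), 4100) = -22579725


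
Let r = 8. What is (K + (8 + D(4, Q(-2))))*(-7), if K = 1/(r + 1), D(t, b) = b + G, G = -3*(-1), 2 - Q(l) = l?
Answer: -952/9 ≈ -105.78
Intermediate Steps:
Q(l) = 2 - l
G = 3
D(t, b) = 3 + b (D(t, b) = b + 3 = 3 + b)
K = ⅑ (K = 1/(8 + 1) = 1/9 = ⅑ ≈ 0.11111)
(K + (8 + D(4, Q(-2))))*(-7) = (⅑ + (8 + (3 + (2 - 1*(-2)))))*(-7) = (⅑ + (8 + (3 + (2 + 2))))*(-7) = (⅑ + (8 + (3 + 4)))*(-7) = (⅑ + (8 + 7))*(-7) = (⅑ + 15)*(-7) = (136/9)*(-7) = -952/9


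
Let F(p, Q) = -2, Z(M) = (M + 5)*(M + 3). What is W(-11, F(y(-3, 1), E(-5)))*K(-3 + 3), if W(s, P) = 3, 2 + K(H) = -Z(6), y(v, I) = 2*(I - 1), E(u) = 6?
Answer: -303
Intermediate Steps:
Z(M) = (3 + M)*(5 + M) (Z(M) = (5 + M)*(3 + M) = (3 + M)*(5 + M))
y(v, I) = -2 + 2*I (y(v, I) = 2*(-1 + I) = -2 + 2*I)
K(H) = -101 (K(H) = -2 - (15 + 6² + 8*6) = -2 - (15 + 36 + 48) = -2 - 1*99 = -2 - 99 = -101)
W(-11, F(y(-3, 1), E(-5)))*K(-3 + 3) = 3*(-101) = -303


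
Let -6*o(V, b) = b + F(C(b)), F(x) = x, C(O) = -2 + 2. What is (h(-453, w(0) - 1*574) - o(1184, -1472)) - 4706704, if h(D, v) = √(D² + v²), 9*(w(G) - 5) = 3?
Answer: -14120848/3 + √4757317/3 ≈ -4.7062e+6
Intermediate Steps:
C(O) = 0
o(V, b) = -b/6 (o(V, b) = -(b + 0)/6 = -b/6)
w(G) = 16/3 (w(G) = 5 + (⅑)*3 = 5 + ⅓ = 16/3)
(h(-453, w(0) - 1*574) - o(1184, -1472)) - 4706704 = (√((-453)² + (16/3 - 1*574)²) - (-1)*(-1472)/6) - 4706704 = (√(205209 + (16/3 - 574)²) - 1*736/3) - 4706704 = (√(205209 + (-1706/3)²) - 736/3) - 4706704 = (√(205209 + 2910436/9) - 736/3) - 4706704 = (√(4757317/9) - 736/3) - 4706704 = (√4757317/3 - 736/3) - 4706704 = (-736/3 + √4757317/3) - 4706704 = -14120848/3 + √4757317/3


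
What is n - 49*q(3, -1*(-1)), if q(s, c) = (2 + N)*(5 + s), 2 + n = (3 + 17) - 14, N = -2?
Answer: 4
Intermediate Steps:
n = 4 (n = -2 + ((3 + 17) - 14) = -2 + (20 - 14) = -2 + 6 = 4)
q(s, c) = 0 (q(s, c) = (2 - 2)*(5 + s) = 0*(5 + s) = 0)
n - 49*q(3, -1*(-1)) = 4 - 49*0 = 4 + 0 = 4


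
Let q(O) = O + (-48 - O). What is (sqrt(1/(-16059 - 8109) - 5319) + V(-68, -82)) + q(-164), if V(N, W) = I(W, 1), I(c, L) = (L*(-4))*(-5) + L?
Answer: -27 + I*sqrt(776696640906)/12084 ≈ -27.0 + 72.932*I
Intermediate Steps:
I(c, L) = 21*L (I(c, L) = -4*L*(-5) + L = 20*L + L = 21*L)
V(N, W) = 21 (V(N, W) = 21*1 = 21)
q(O) = -48
(sqrt(1/(-16059 - 8109) - 5319) + V(-68, -82)) + q(-164) = (sqrt(1/(-16059 - 8109) - 5319) + 21) - 48 = (sqrt(1/(-24168) - 5319) + 21) - 48 = (sqrt(-1/24168 - 5319) + 21) - 48 = (sqrt(-128549593/24168) + 21) - 48 = (I*sqrt(776696640906)/12084 + 21) - 48 = (21 + I*sqrt(776696640906)/12084) - 48 = -27 + I*sqrt(776696640906)/12084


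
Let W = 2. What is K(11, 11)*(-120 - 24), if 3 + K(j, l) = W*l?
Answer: -2736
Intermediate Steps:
K(j, l) = -3 + 2*l
K(11, 11)*(-120 - 24) = (-3 + 2*11)*(-120 - 24) = (-3 + 22)*(-144) = 19*(-144) = -2736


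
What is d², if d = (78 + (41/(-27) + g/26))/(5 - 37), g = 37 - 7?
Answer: 185640625/31539456 ≈ 5.8860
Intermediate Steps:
g = 30
d = -13625/5616 (d = (78 + (41/(-27) + 30/26))/(5 - 37) = (78 + (41*(-1/27) + 30*(1/26)))/(-32) = (78 + (-41/27 + 15/13))*(-1/32) = (78 - 128/351)*(-1/32) = (27250/351)*(-1/32) = -13625/5616 ≈ -2.4261)
d² = (-13625/5616)² = 185640625/31539456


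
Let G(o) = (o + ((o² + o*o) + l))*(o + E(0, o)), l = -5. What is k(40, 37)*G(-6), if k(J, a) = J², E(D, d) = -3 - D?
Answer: -878400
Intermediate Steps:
G(o) = (-3 + o)*(-5 + o + 2*o²) (G(o) = (o + ((o² + o*o) - 5))*(o + (-3 - 1*0)) = (o + ((o² + o²) - 5))*(o + (-3 + 0)) = (o + (2*o² - 5))*(o - 3) = (o + (-5 + 2*o²))*(-3 + o) = (-5 + o + 2*o²)*(-3 + o) = (-3 + o)*(-5 + o + 2*o²))
k(40, 37)*G(-6) = 40²*(15 - 8*(-6) - 5*(-6)² + 2*(-6)³) = 1600*(15 + 48 - 5*36 + 2*(-216)) = 1600*(15 + 48 - 180 - 432) = 1600*(-549) = -878400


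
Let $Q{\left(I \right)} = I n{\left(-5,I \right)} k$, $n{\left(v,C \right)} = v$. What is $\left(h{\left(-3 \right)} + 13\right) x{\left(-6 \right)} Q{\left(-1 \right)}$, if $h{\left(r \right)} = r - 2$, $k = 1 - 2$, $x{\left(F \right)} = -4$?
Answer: $160$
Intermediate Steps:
$k = -1$ ($k = 1 - 2 = -1$)
$h{\left(r \right)} = -2 + r$ ($h{\left(r \right)} = r - 2 = -2 + r$)
$Q{\left(I \right)} = 5 I$ ($Q{\left(I \right)} = I \left(-5\right) \left(-1\right) = - 5 I \left(-1\right) = 5 I$)
$\left(h{\left(-3 \right)} + 13\right) x{\left(-6 \right)} Q{\left(-1 \right)} = \left(\left(-2 - 3\right) + 13\right) \left(-4\right) 5 \left(-1\right) = \left(-5 + 13\right) \left(-4\right) \left(-5\right) = 8 \left(-4\right) \left(-5\right) = \left(-32\right) \left(-5\right) = 160$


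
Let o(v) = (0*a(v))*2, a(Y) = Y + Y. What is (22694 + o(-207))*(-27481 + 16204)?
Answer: -255920238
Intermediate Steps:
a(Y) = 2*Y
o(v) = 0 (o(v) = (0*(2*v))*2 = 0*2 = 0)
(22694 + o(-207))*(-27481 + 16204) = (22694 + 0)*(-27481 + 16204) = 22694*(-11277) = -255920238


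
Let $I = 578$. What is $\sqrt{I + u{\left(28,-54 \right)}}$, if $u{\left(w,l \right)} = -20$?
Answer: $3 \sqrt{62} \approx 23.622$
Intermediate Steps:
$\sqrt{I + u{\left(28,-54 \right)}} = \sqrt{578 - 20} = \sqrt{558} = 3 \sqrt{62}$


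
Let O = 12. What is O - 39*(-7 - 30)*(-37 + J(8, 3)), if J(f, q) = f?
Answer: -41835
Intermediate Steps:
O - 39*(-7 - 30)*(-37 + J(8, 3)) = 12 - 39*(-7 - 30)*(-37 + 8) = 12 - (-1443)*(-29) = 12 - 39*1073 = 12 - 41847 = -41835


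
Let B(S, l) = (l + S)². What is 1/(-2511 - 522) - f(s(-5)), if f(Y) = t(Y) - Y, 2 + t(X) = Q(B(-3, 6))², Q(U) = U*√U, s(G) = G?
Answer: -2220157/3033 ≈ -732.00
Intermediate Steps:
B(S, l) = (S + l)²
Q(U) = U^(3/2)
t(X) = 727 (t(X) = -2 + (((-3 + 6)²)^(3/2))² = -2 + ((3²)^(3/2))² = -2 + (9^(3/2))² = -2 + 27² = -2 + 729 = 727)
f(Y) = 727 - Y
1/(-2511 - 522) - f(s(-5)) = 1/(-2511 - 522) - (727 - 1*(-5)) = 1/(-3033) - (727 + 5) = -1/3033 - 1*732 = -1/3033 - 732 = -2220157/3033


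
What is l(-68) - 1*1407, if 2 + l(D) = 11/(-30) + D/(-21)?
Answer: -98429/70 ≈ -1406.1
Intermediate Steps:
l(D) = -71/30 - D/21 (l(D) = -2 + (11/(-30) + D/(-21)) = -2 + (11*(-1/30) + D*(-1/21)) = -2 + (-11/30 - D/21) = -71/30 - D/21)
l(-68) - 1*1407 = (-71/30 - 1/21*(-68)) - 1*1407 = (-71/30 + 68/21) - 1407 = 61/70 - 1407 = -98429/70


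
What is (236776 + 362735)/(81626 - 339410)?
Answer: -199837/85928 ≈ -2.3256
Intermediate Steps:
(236776 + 362735)/(81626 - 339410) = 599511/(-257784) = 599511*(-1/257784) = -199837/85928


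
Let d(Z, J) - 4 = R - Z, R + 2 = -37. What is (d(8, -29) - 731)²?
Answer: 599076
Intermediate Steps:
R = -39 (R = -2 - 37 = -39)
d(Z, J) = -35 - Z (d(Z, J) = 4 + (-39 - Z) = -35 - Z)
(d(8, -29) - 731)² = ((-35 - 1*8) - 731)² = ((-35 - 8) - 731)² = (-43 - 731)² = (-774)² = 599076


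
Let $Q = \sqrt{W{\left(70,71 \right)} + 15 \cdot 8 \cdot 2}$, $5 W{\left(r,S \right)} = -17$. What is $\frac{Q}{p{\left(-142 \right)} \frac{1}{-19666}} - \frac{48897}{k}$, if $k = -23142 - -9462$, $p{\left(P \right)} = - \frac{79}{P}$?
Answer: $\frac{5433}{1520} - \frac{36303436 \sqrt{35}}{395} \approx -5.4373 \cdot 10^{5}$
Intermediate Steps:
$W{\left(r,S \right)} = - \frac{17}{5}$ ($W{\left(r,S \right)} = \frac{1}{5} \left(-17\right) = - \frac{17}{5}$)
$k = -13680$ ($k = -23142 + 9462 = -13680$)
$Q = \frac{13 \sqrt{35}}{5}$ ($Q = \sqrt{- \frac{17}{5} + 15 \cdot 8 \cdot 2} = \sqrt{- \frac{17}{5} + 120 \cdot 2} = \sqrt{- \frac{17}{5} + 240} = \sqrt{\frac{1183}{5}} = \frac{13 \sqrt{35}}{5} \approx 15.382$)
$\frac{Q}{p{\left(-142 \right)} \frac{1}{-19666}} - \frac{48897}{k} = \frac{\frac{13}{5} \sqrt{35}}{- \frac{79}{-142} \frac{1}{-19666}} - \frac{48897}{-13680} = \frac{\frac{13}{5} \sqrt{35}}{\left(-79\right) \left(- \frac{1}{142}\right) \left(- \frac{1}{19666}\right)} - - \frac{5433}{1520} = \frac{\frac{13}{5} \sqrt{35}}{\frac{79}{142} \left(- \frac{1}{19666}\right)} + \frac{5433}{1520} = \frac{\frac{13}{5} \sqrt{35}}{- \frac{79}{2792572}} + \frac{5433}{1520} = \frac{13 \sqrt{35}}{5} \left(- \frac{2792572}{79}\right) + \frac{5433}{1520} = - \frac{36303436 \sqrt{35}}{395} + \frac{5433}{1520} = \frac{5433}{1520} - \frac{36303436 \sqrt{35}}{395}$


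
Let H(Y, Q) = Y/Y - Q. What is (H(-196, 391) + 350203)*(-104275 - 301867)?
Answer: -142073751446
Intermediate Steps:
H(Y, Q) = 1 - Q
(H(-196, 391) + 350203)*(-104275 - 301867) = ((1 - 1*391) + 350203)*(-104275 - 301867) = ((1 - 391) + 350203)*(-406142) = (-390 + 350203)*(-406142) = 349813*(-406142) = -142073751446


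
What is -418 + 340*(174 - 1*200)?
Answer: -9258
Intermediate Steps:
-418 + 340*(174 - 1*200) = -418 + 340*(174 - 200) = -418 + 340*(-26) = -418 - 8840 = -9258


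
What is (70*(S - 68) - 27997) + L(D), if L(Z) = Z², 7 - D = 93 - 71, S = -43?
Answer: -35542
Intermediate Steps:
D = -15 (D = 7 - (93 - 71) = 7 - 1*22 = 7 - 22 = -15)
(70*(S - 68) - 27997) + L(D) = (70*(-43 - 68) - 27997) + (-15)² = (70*(-111) - 27997) + 225 = (-7770 - 27997) + 225 = -35767 + 225 = -35542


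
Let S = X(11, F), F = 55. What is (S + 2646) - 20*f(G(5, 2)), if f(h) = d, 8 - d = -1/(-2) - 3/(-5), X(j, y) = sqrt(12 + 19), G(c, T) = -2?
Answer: 2508 + sqrt(31) ≈ 2513.6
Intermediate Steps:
X(j, y) = sqrt(31)
S = sqrt(31) ≈ 5.5678
d = 69/10 (d = 8 - (-1/(-2) - 3/(-5)) = 8 - (-1*(-1/2) - 3*(-1/5)) = 8 - (1/2 + 3/5) = 8 - 1*11/10 = 8 - 11/10 = 69/10 ≈ 6.9000)
f(h) = 69/10
(S + 2646) - 20*f(G(5, 2)) = (sqrt(31) + 2646) - 20*69/10 = (2646 + sqrt(31)) - 138 = 2508 + sqrt(31)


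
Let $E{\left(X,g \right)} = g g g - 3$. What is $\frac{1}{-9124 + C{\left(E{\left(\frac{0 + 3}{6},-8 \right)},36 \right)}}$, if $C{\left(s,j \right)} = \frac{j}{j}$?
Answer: $- \frac{1}{9123} \approx -0.00010961$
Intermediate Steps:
$E{\left(X,g \right)} = -3 + g^{3}$ ($E{\left(X,g \right)} = g^{2} g - 3 = g^{3} - 3 = -3 + g^{3}$)
$C{\left(s,j \right)} = 1$
$\frac{1}{-9124 + C{\left(E{\left(\frac{0 + 3}{6},-8 \right)},36 \right)}} = \frac{1}{-9124 + 1} = \frac{1}{-9123} = - \frac{1}{9123}$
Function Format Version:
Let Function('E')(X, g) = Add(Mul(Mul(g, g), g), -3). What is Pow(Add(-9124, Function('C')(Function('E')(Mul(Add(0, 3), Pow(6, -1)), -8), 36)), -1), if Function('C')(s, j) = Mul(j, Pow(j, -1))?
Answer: Rational(-1, 9123) ≈ -0.00010961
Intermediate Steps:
Function('E')(X, g) = Add(-3, Pow(g, 3)) (Function('E')(X, g) = Add(Mul(Pow(g, 2), g), -3) = Add(Pow(g, 3), -3) = Add(-3, Pow(g, 3)))
Function('C')(s, j) = 1
Pow(Add(-9124, Function('C')(Function('E')(Mul(Add(0, 3), Pow(6, -1)), -8), 36)), -1) = Pow(Add(-9124, 1), -1) = Pow(-9123, -1) = Rational(-1, 9123)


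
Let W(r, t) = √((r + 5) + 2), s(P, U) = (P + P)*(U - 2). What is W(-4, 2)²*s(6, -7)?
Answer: -324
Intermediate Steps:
s(P, U) = 2*P*(-2 + U) (s(P, U) = (2*P)*(-2 + U) = 2*P*(-2 + U))
W(r, t) = √(7 + r) (W(r, t) = √((5 + r) + 2) = √(7 + r))
W(-4, 2)²*s(6, -7) = (√(7 - 4))²*(2*6*(-2 - 7)) = (√3)²*(2*6*(-9)) = 3*(-108) = -324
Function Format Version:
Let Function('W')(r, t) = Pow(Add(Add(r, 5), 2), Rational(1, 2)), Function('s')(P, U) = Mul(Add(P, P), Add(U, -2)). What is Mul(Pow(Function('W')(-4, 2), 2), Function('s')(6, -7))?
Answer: -324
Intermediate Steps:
Function('s')(P, U) = Mul(2, P, Add(-2, U)) (Function('s')(P, U) = Mul(Mul(2, P), Add(-2, U)) = Mul(2, P, Add(-2, U)))
Function('W')(r, t) = Pow(Add(7, r), Rational(1, 2)) (Function('W')(r, t) = Pow(Add(Add(5, r), 2), Rational(1, 2)) = Pow(Add(7, r), Rational(1, 2)))
Mul(Pow(Function('W')(-4, 2), 2), Function('s')(6, -7)) = Mul(Pow(Pow(Add(7, -4), Rational(1, 2)), 2), Mul(2, 6, Add(-2, -7))) = Mul(Pow(Pow(3, Rational(1, 2)), 2), Mul(2, 6, -9)) = Mul(3, -108) = -324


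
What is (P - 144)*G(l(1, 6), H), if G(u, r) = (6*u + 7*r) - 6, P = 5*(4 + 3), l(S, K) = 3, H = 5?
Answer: -5123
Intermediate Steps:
P = 35 (P = 5*7 = 35)
G(u, r) = -6 + 6*u + 7*r
(P - 144)*G(l(1, 6), H) = (35 - 144)*(-6 + 6*3 + 7*5) = -109*(-6 + 18 + 35) = -109*47 = -5123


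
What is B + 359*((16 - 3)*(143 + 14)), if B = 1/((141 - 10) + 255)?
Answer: 282829535/386 ≈ 7.3272e+5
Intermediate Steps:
B = 1/386 (B = 1/(131 + 255) = 1/386 ≈ 0.0025907)
B + 359*((16 - 3)*(143 + 14)) = 1/386 + 359*((16 - 3)*(143 + 14)) = 1/386 + 359*(13*157) = 1/386 + 359*2041 = 1/386 + 732719 = 282829535/386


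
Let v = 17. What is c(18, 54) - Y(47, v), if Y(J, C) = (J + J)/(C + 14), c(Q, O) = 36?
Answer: 1022/31 ≈ 32.968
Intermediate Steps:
Y(J, C) = 2*J/(14 + C) (Y(J, C) = (2*J)/(14 + C) = 2*J/(14 + C))
c(18, 54) - Y(47, v) = 36 - 2*47/(14 + 17) = 36 - 2*47/31 = 36 - 1*94/31 = 36 - 94/31 = 1022/31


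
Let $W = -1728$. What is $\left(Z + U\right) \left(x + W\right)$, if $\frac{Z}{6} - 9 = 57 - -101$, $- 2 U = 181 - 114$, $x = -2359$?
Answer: $- \frac{7916519}{2} \approx -3.9583 \cdot 10^{6}$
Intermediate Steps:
$U = - \frac{67}{2}$ ($U = - \frac{181 - 114}{2} = \left(- \frac{1}{2}\right) 67 = - \frac{67}{2} \approx -33.5$)
$Z = 1002$ ($Z = 54 + 6 \left(57 - -101\right) = 54 + 6 \left(57 + 101\right) = 54 + 6 \cdot 158 = 54 + 948 = 1002$)
$\left(Z + U\right) \left(x + W\right) = \left(1002 - \frac{67}{2}\right) \left(-2359 - 1728\right) = \frac{1937}{2} \left(-4087\right) = - \frac{7916519}{2}$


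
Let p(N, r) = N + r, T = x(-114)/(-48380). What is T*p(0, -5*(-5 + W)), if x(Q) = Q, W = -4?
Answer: 513/4838 ≈ 0.10604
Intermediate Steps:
T = 57/24190 (T = -114/(-48380) = -114*(-1/48380) = 57/24190 ≈ 0.0023563)
T*p(0, -5*(-5 + W)) = 57*(0 - 5*(-5 - 4))/24190 = 57*(0 - 5*(-9))/24190 = 57*(0 + 45)/24190 = (57/24190)*45 = 513/4838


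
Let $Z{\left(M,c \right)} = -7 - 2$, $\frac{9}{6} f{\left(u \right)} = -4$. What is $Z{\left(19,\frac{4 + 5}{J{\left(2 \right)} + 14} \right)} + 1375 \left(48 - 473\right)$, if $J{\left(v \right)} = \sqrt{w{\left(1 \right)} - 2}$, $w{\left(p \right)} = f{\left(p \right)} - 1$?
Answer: $-584384$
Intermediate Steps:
$f{\left(u \right)} = - \frac{8}{3}$ ($f{\left(u \right)} = \frac{2}{3} \left(-4\right) = - \frac{8}{3}$)
$w{\left(p \right)} = - \frac{11}{3}$ ($w{\left(p \right)} = - \frac{8}{3} - 1 = - \frac{11}{3}$)
$J{\left(v \right)} = \frac{i \sqrt{51}}{3}$ ($J{\left(v \right)} = \sqrt{- \frac{11}{3} - 2} = \sqrt{- \frac{17}{3}} = \frac{i \sqrt{51}}{3}$)
$Z{\left(M,c \right)} = -9$
$Z{\left(19,\frac{4 + 5}{J{\left(2 \right)} + 14} \right)} + 1375 \left(48 - 473\right) = -9 + 1375 \left(48 - 473\right) = -9 + 1375 \left(-425\right) = -9 - 584375 = -584384$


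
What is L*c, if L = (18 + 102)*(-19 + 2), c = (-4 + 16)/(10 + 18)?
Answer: -6120/7 ≈ -874.29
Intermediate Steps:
c = 3/7 (c = 12/28 = 12*(1/28) = 3/7 ≈ 0.42857)
L = -2040 (L = 120*(-17) = -2040)
L*c = -2040*3/7 = -6120/7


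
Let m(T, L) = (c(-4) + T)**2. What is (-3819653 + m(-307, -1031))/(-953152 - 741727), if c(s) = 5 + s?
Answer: 3726017/1694879 ≈ 2.1984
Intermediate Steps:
m(T, L) = (1 + T)**2 (m(T, L) = ((5 - 4) + T)**2 = (1 + T)**2)
(-3819653 + m(-307, -1031))/(-953152 - 741727) = (-3819653 + (1 - 307)**2)/(-953152 - 741727) = (-3819653 + (-306)**2)/(-1694879) = (-3819653 + 93636)*(-1/1694879) = -3726017*(-1/1694879) = 3726017/1694879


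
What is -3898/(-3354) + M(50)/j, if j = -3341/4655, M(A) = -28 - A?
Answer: 47339503/430989 ≈ 109.84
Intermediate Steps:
j = -3341/4655 (j = -3341*1/4655 = -3341/4655 ≈ -0.71772)
-3898/(-3354) + M(50)/j = -3898/(-3354) + (-28 - 1*50)/(-3341/4655) = -3898*(-1/3354) + (-28 - 50)*(-4655/3341) = 1949/1677 - 78*(-4655/3341) = 1949/1677 + 27930/257 = 47339503/430989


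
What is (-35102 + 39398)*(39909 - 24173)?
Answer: 67601856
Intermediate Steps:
(-35102 + 39398)*(39909 - 24173) = 4296*15736 = 67601856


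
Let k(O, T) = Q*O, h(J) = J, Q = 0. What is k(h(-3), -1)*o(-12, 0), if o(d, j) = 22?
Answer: 0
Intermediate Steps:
k(O, T) = 0 (k(O, T) = 0*O = 0)
k(h(-3), -1)*o(-12, 0) = 0*22 = 0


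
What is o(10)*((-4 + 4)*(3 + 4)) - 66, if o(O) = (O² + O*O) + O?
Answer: -66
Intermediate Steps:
o(O) = O + 2*O² (o(O) = (O² + O²) + O = 2*O² + O = O + 2*O²)
o(10)*((-4 + 4)*(3 + 4)) - 66 = (10*(1 + 2*10))*((-4 + 4)*(3 + 4)) - 66 = (10*(1 + 20))*(0*7) - 66 = (10*21)*0 - 66 = 210*0 - 66 = 0 - 66 = -66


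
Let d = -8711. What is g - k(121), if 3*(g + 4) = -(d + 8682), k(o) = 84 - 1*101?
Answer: 68/3 ≈ 22.667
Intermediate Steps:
k(o) = -17 (k(o) = 84 - 101 = -17)
g = 17/3 (g = -4 + (-(-8711 + 8682))/3 = -4 + (-1*(-29))/3 = -4 + (1/3)*29 = -4 + 29/3 = 17/3 ≈ 5.6667)
g - k(121) = 17/3 - 1*(-17) = 17/3 + 17 = 68/3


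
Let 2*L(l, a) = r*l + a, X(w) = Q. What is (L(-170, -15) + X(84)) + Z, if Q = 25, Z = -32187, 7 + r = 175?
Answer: -92899/2 ≈ -46450.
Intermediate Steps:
r = 168 (r = -7 + 175 = 168)
X(w) = 25
L(l, a) = a/2 + 84*l (L(l, a) = (168*l + a)/2 = (a + 168*l)/2 = a/2 + 84*l)
(L(-170, -15) + X(84)) + Z = (((1/2)*(-15) + 84*(-170)) + 25) - 32187 = ((-15/2 - 14280) + 25) - 32187 = (-28575/2 + 25) - 32187 = -28525/2 - 32187 = -92899/2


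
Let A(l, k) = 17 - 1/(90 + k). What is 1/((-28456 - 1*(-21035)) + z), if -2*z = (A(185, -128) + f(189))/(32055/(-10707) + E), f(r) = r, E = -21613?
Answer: -5863208632/43510843316371 ≈ -0.00013475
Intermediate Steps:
z = 27941701/5863208632 (z = -((1529 + 17*(-128))/(90 - 128) + 189)/(2*(32055/(-10707) - 21613)) = -((1529 - 2176)/(-38) + 189)/(2*(32055*(-1/10707) - 21613)) = -(-1/38*(-647) + 189)/(2*(-10685/3569 - 21613)) = -(647/38 + 189)/(2*(-77147482/3569)) = -7829*(-3569)/(76*77147482) = -1/2*(-27941701/2931604316) = 27941701/5863208632 ≈ 0.0047656)
1/((-28456 - 1*(-21035)) + z) = 1/((-28456 - 1*(-21035)) + 27941701/5863208632) = 1/((-28456 + 21035) + 27941701/5863208632) = 1/(-7421 + 27941701/5863208632) = 1/(-43510843316371/5863208632) = -5863208632/43510843316371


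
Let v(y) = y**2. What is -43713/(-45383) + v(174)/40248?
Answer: 6695249/3902938 ≈ 1.7154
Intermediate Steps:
-43713/(-45383) + v(174)/40248 = -43713/(-45383) + 174**2/40248 = -43713*(-1/45383) + 30276*(1/40248) = 43713/45383 + 841/1118 = 6695249/3902938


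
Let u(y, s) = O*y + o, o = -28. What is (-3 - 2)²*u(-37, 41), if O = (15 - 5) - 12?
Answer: 1150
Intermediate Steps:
O = -2 (O = 10 - 12 = -2)
u(y, s) = -28 - 2*y (u(y, s) = -2*y - 28 = -28 - 2*y)
(-3 - 2)²*u(-37, 41) = (-3 - 2)²*(-28 - 2*(-37)) = (-5)²*(-28 + 74) = 25*46 = 1150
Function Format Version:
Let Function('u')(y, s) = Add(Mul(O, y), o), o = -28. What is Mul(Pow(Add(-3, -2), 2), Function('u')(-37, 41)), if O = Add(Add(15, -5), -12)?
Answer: 1150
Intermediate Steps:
O = -2 (O = Add(10, -12) = -2)
Function('u')(y, s) = Add(-28, Mul(-2, y)) (Function('u')(y, s) = Add(Mul(-2, y), -28) = Add(-28, Mul(-2, y)))
Mul(Pow(Add(-3, -2), 2), Function('u')(-37, 41)) = Mul(Pow(Add(-3, -2), 2), Add(-28, Mul(-2, -37))) = Mul(Pow(-5, 2), Add(-28, 74)) = Mul(25, 46) = 1150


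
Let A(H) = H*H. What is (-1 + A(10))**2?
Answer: 9801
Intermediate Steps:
A(H) = H**2
(-1 + A(10))**2 = (-1 + 10**2)**2 = (-1 + 100)**2 = 99**2 = 9801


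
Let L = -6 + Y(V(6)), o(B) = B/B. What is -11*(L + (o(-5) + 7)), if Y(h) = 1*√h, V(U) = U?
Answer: -22 - 11*√6 ≈ -48.944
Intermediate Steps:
Y(h) = √h
o(B) = 1
L = -6 + √6 ≈ -3.5505
-11*(L + (o(-5) + 7)) = -11*((-6 + √6) + (1 + 7)) = -11*((-6 + √6) + 8) = -11*(2 + √6) = -22 - 11*√6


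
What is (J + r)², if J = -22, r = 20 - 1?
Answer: 9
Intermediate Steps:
r = 19
(J + r)² = (-22 + 19)² = (-3)² = 9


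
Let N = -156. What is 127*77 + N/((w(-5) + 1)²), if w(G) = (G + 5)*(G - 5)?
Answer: 9623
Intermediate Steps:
w(G) = (-5 + G)*(5 + G) (w(G) = (5 + G)*(-5 + G) = (-5 + G)*(5 + G))
127*77 + N/((w(-5) + 1)²) = 127*77 - 156/((-25 + (-5)²) + 1)² = 9779 - 156/((-25 + 25) + 1)² = 9779 - 156/(0 + 1)² = 9779 - 156/(1²) = 9779 - 156/1 = 9779 - 156*1 = 9779 - 156 = 9623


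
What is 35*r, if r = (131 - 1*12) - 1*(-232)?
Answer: 12285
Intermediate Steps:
r = 351 (r = (131 - 12) + 232 = 119 + 232 = 351)
35*r = 35*351 = 12285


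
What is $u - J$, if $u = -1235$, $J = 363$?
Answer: $-1598$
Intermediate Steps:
$u - J = -1235 - 363 = -1598$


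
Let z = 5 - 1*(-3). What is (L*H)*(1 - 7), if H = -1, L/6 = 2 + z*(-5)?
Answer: -1368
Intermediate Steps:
z = 8 (z = 5 + 3 = 8)
L = -228 (L = 6*(2 + 8*(-5)) = 6*(2 - 40) = 6*(-38) = -228)
(L*H)*(1 - 7) = (-228*(-1))*(1 - 7) = 228*(-6) = -1368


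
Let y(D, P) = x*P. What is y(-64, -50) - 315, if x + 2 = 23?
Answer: -1365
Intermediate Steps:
x = 21 (x = -2 + 23 = 21)
y(D, P) = 21*P
y(-64, -50) - 315 = 21*(-50) - 315 = -1050 - 315 = -1365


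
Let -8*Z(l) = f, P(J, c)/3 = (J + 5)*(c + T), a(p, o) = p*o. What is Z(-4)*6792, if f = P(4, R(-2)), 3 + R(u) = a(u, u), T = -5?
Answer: 91692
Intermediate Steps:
a(p, o) = o*p
R(u) = -3 + u**2 (R(u) = -3 + u*u = -3 + u**2)
P(J, c) = 3*(-5 + c)*(5 + J) (P(J, c) = 3*((J + 5)*(c - 5)) = 3*((5 + J)*(-5 + c)) = 3*((-5 + c)*(5 + J)) = 3*(-5 + c)*(5 + J))
f = -108 (f = -75 - 15*4 + 15*(-3 + (-2)**2) + 3*4*(-3 + (-2)**2) = -75 - 60 + 15*(-3 + 4) + 3*4*(-3 + 4) = -75 - 60 + 15*1 + 3*4*1 = -75 - 60 + 15 + 12 = -108)
Z(l) = 27/2 (Z(l) = -1/8*(-108) = 27/2)
Z(-4)*6792 = (27/2)*6792 = 91692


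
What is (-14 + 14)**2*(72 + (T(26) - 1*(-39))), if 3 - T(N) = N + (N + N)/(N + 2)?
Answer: 0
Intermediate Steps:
T(N) = 3 - N - 2*N/(2 + N) (T(N) = 3 - (N + (N + N)/(N + 2)) = 3 - (N + (2*N)/(2 + N)) = 3 - (N + 2*N/(2 + N)) = 3 + (-N - 2*N/(2 + N)) = 3 - N - 2*N/(2 + N))
(-14 + 14)**2*(72 + (T(26) - 1*(-39))) = (-14 + 14)**2*(72 + ((6 - 1*26 - 1*26**2)/(2 + 26) - 1*(-39))) = 0**2*(72 + ((6 - 26 - 1*676)/28 + 39)) = 0*(72 + ((6 - 26 - 676)/28 + 39)) = 0*(72 + ((1/28)*(-696) + 39)) = 0*(72 + (-174/7 + 39)) = 0*(72 + 99/7) = 0*(603/7) = 0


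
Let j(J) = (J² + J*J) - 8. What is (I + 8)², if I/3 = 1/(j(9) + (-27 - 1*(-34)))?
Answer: 1666681/25921 ≈ 64.298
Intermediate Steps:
j(J) = -8 + 2*J² (j(J) = (J² + J²) - 8 = 2*J² - 8 = -8 + 2*J²)
I = 3/161 (I = 3/((-8 + 2*9²) + (-27 - 1*(-34))) = 3/((-8 + 2*81) + (-27 + 34)) = 3/((-8 + 162) + 7) = 3/(154 + 7) = 3/161 ≈ 0.018634)
(I + 8)² = (3/161 + 8)² = (1291/161)² = 1666681/25921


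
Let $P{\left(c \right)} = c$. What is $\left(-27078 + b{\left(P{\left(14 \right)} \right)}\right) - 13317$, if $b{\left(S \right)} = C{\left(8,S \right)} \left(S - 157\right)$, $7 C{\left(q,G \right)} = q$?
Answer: $- \frac{283909}{7} \approx -40558.0$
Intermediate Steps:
$C{\left(q,G \right)} = \frac{q}{7}$
$b{\left(S \right)} = - \frac{1256}{7} + \frac{8 S}{7}$ ($b{\left(S \right)} = \frac{1}{7} \cdot 8 \left(S - 157\right) = \frac{8 \left(-157 + S\right)}{7} = - \frac{1256}{7} + \frac{8 S}{7}$)
$\left(-27078 + b{\left(P{\left(14 \right)} \right)}\right) - 13317 = \left(-27078 + \left(- \frac{1256}{7} + \frac{8}{7} \cdot 14\right)\right) - 13317 = \left(-27078 + \left(- \frac{1256}{7} + 16\right)\right) - 13317 = \left(-27078 - \frac{1144}{7}\right) - 13317 = - \frac{190690}{7} - 13317 = - \frac{283909}{7}$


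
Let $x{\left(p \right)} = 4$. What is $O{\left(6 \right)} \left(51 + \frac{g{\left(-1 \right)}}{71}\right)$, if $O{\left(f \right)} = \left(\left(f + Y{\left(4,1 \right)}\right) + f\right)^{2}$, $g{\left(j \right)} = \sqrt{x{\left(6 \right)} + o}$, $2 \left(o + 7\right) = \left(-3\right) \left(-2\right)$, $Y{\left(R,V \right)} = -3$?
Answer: $4131$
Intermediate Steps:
$o = -4$ ($o = -7 + \frac{\left(-3\right) \left(-2\right)}{2} = -7 + \frac{1}{2} \cdot 6 = -7 + 3 = -4$)
$g{\left(j \right)} = 0$ ($g{\left(j \right)} = \sqrt{4 - 4} = \sqrt{0} = 0$)
$O{\left(f \right)} = \left(-3 + 2 f\right)^{2}$ ($O{\left(f \right)} = \left(\left(f - 3\right) + f\right)^{2} = \left(\left(-3 + f\right) + f\right)^{2} = \left(-3 + 2 f\right)^{2}$)
$O{\left(6 \right)} \left(51 + \frac{g{\left(-1 \right)}}{71}\right) = \left(-3 + 2 \cdot 6\right)^{2} \left(51 + \frac{0}{71}\right) = \left(-3 + 12\right)^{2} \left(51 + 0 \cdot \frac{1}{71}\right) = 9^{2} \left(51 + 0\right) = 81 \cdot 51 = 4131$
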